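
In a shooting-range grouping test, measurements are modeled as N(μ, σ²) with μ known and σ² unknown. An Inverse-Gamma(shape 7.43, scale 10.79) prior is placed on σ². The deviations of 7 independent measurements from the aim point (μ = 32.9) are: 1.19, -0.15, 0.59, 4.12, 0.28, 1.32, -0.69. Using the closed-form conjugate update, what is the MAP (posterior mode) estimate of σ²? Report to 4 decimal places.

With known mean μ and an Inverse-Gamma(α, β) prior on σ², the Normal likelihood is conjugate: posterior is Inv-Gamma(α + n/2, β + Σ(xᵢ−μ)²/2).
Σ(xᵢ−μ)² = (1.19)² + (-0.15)² + (0.59)² + (4.12)² + (0.28)² + (1.32)² + (-0.69)² = 21.0580.
Posterior: Inv-Gamma(7.43 + 7/2, 10.79 + 21.0580/2) = Inv-Gamma(10.93, 21.31900).
Mode = β/(α+1) = 21.31900/11.93 = 1.7870.

1.7870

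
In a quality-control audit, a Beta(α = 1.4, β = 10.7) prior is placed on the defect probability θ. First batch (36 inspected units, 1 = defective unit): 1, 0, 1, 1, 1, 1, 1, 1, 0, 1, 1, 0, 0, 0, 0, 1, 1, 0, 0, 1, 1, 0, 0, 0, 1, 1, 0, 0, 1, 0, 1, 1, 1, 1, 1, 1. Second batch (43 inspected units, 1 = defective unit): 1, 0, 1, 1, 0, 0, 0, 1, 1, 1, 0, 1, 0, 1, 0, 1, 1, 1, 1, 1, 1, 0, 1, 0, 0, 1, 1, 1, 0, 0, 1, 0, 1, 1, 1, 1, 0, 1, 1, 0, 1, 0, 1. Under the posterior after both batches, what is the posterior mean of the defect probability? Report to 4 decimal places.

0.5532

The Beta prior is conjugate to a Binomial/Bernoulli likelihood; the update adds successes to α and failures to β.
After batch 1: Beta(1.4+22, 10.7+14) = Beta(23.4, 24.7).
After batch 2: Beta(23.4+27, 24.7+16) = Beta(50.4, 40.7).
Posterior mean = α/(α+β) = 50.4/91.1 = 0.5532.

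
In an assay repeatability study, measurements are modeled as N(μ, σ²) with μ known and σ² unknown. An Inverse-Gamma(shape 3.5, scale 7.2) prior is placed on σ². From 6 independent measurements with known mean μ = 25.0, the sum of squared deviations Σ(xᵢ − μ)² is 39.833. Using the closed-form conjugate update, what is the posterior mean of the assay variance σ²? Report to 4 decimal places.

With known mean μ and an Inverse-Gamma(α, β) prior on σ², the Normal likelihood is conjugate: posterior is Inv-Gamma(α + n/2, β + Σ(xᵢ−μ)²/2).
Posterior: Inv-Gamma(3.5 + 6/2, 7.2 + 39.833/2) = Inv-Gamma(6.50, 27.1165).
E[σ²|data] = β/(α−1) = 27.1165/5.50 = 4.9303.

4.9303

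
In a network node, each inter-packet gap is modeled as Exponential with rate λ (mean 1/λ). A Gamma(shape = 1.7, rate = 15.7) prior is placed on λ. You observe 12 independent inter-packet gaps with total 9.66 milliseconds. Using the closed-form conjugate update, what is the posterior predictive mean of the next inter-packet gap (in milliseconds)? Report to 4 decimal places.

1.9969

With a Gamma(shape α, rate β) prior on the exponential rate λ, the posterior after n observations with total T = Σxᵢ is Gamma(α+n, β+T).
Posterior: Gamma(1.7+12, 15.7+9.66) = Gamma(13.7, 25.36).
The predictive distribution for the next observation is Lomax; its mean is β/(α−1) = 25.36/12.7 = 1.9969.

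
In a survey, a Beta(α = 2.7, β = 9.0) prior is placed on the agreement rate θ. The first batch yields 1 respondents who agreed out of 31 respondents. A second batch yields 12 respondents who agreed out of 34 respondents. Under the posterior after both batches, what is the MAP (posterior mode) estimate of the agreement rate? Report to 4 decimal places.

0.1968

The Beta prior is conjugate to a Binomial/Bernoulli likelihood; the update adds successes to α and failures to β.
After batch 1: Beta(2.7+1, 9.0+30) = Beta(3.7, 39.0).
After batch 2: Beta(3.7+12, 39.0+22) = Beta(15.7, 61.0).
Mode of Beta(a,b) for a,b>1 is (a−1)/(a+b−2) = 14.7/74.7 = 0.1968.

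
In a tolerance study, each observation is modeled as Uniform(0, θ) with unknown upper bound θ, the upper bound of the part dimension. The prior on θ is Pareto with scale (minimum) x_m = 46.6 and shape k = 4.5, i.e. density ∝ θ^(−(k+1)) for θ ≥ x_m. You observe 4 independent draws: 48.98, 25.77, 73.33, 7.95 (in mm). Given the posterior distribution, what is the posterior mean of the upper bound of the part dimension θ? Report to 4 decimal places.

A Pareto(scale x_m, shape k) prior on the upper bound θ of Uniform(0, θ) is conjugate: posterior is Pareto(max(x_m, max xᵢ), k + n).
Sample maximum = 73.33; prior scale x_m = 46.6 → posterior scale = max = 73.33.
Posterior shape = 4.5 + 4 = 8.5.
E[θ|data] = k·x_m/(k−1) = 8.5·73.33/7.5 = 83.1073.

83.1073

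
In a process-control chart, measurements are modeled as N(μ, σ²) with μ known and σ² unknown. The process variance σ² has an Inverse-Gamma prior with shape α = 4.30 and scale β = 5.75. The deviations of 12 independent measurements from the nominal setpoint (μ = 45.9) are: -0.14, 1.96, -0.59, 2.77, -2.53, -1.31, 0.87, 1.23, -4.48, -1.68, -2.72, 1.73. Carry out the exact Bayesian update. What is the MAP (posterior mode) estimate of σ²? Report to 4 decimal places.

2.9670

With known mean μ and an Inverse-Gamma(α, β) prior on σ², the Normal likelihood is conjugate: posterior is Inv-Gamma(α + n/2, β + Σ(xᵢ−μ)²/2).
Σ(xᵢ−μ)² = (-0.14)² + (1.96)² + (-0.59)² + (2.77)² + (-2.53)² + (-1.31)² + (0.87)² + (1.23)² + (-4.48)² + (-1.68)² + (-2.72)² + (1.73)² = 55.5531.
Posterior: Inv-Gamma(4.30 + 12/2, 5.75 + 55.5531/2) = Inv-Gamma(10.30, 33.52655).
Mode = β/(α+1) = 33.52655/11.30 = 2.9670.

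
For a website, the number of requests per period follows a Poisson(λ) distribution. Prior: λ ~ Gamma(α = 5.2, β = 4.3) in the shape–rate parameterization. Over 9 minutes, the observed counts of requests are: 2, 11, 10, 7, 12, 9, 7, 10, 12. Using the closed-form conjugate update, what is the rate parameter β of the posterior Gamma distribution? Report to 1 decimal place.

13.3

With a Gamma(shape α, rate β) prior, the Poisson likelihood is conjugate: the posterior is Gamma(α + ΣXᵢ, β + n).
Sum of counts S = 80 over n = 9 minutes.
Posterior: Gamma(α+S, β+n) = Gamma(5.2+80, 4.3+9) = Gamma(85.2, 13.3).
Posterior β = 13.3.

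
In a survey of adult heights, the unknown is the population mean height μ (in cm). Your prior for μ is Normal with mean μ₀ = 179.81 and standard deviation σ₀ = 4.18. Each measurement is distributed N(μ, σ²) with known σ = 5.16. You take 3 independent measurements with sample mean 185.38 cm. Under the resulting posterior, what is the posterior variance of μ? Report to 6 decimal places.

For Normal data with known variance σ², a Normal(μ₀, σ₀²) prior on μ is conjugate. Posterior precision = 1/σ₀² + n/σ²; posterior mean is the precision-weighted average of μ₀ and x̄.
σ₀² = 4.18² = 17.4724, σ² = 5.16² = 26.6256; σ² + n·σ₀² = 26.6256 + 3·17.4724 = 79.0428.
Posterior precision = 1/σ₀² + n/σ² = 1/17.4724 + 3/26.6256 = (σ² + n·σ₀²)/(σ₀²σ²) = 79.0428/(17.4724·26.6256); posterior variance σₙ² = σ₀²σ²/(σ² + n·σ₀²) = 17.4724·26.6256/79.0428 = 5.885585.

5.885585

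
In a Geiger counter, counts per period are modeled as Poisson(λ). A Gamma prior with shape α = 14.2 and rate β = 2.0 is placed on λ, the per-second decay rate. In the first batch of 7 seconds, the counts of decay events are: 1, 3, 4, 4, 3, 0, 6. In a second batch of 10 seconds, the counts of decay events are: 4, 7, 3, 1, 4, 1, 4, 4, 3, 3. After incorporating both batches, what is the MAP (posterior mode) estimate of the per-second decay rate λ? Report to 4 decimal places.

3.5895

With a Gamma(shape α, rate β) prior, the Poisson likelihood is conjugate: the posterior is Gamma(α + ΣXᵢ, β + n).
Batch 1: sum of counts S = 21 over n = 7 seconds.
After batch 1: Gamma(α+S, β+n) = Gamma(14.2+21, 2.0+7) = Gamma(35.2, 9.0).
Batch 2: sum of counts S = 34 over n = 10 seconds.
After batch 2: Gamma(α+S, β+n) = Gamma(35.2+34, 9.0+10) = Gamma(69.2, 19.0).
Mode of Gamma(α,β) for α≥1 is (α−1)/β = 68.2/19.0 = 3.5895.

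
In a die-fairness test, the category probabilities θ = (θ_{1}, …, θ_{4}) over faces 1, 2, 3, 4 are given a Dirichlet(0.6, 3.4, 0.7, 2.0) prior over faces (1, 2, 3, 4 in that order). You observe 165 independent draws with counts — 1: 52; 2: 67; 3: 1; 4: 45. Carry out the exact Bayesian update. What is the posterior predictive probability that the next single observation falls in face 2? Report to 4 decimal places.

The Dirichlet prior is conjugate to the Multinomial likelihood: each posterior αⱼ = prior αⱼ + observed count nⱼ.
Posterior concentration: (52.6, 70.4, 1.7, 47.0), total = 171.7.
P(next = 2 | data) = α_{2}/Σα = 0.4100.

0.4100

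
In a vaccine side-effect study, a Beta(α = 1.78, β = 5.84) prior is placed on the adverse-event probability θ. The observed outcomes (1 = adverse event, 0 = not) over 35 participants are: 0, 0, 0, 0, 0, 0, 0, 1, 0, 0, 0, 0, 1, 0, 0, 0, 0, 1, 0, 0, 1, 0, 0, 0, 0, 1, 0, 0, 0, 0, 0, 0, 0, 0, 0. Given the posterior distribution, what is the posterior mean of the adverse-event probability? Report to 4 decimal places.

The Beta prior is conjugate to a Binomial/Bernoulli likelihood; the update adds successes to α and failures to β.
Posterior: Beta(α+k, β+n−k) = Beta(1.78+5, 5.84+30) = Beta(6.78, 35.84).
Posterior mean = α/(α+β) = 6.78/42.62 = 0.1591.

0.1591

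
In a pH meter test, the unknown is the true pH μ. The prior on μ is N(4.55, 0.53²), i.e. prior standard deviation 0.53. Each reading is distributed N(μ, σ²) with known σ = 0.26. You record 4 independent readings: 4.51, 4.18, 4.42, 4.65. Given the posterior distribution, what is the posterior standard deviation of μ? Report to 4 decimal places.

For Normal data with known variance σ², a Normal(μ₀, σ₀²) prior on μ is conjugate. Posterior precision = 1/σ₀² + n/σ²; posterior mean is the precision-weighted average of μ₀ and x̄.
σ₀² = 0.53² = 0.2809, σ² = 0.26² = 0.0676; σ² + n·σ₀² = 0.0676 + 4·0.2809 = 1.1912.
Posterior precision = 1/σ₀² + n/σ² = 1/0.2809 + 4/0.0676 = (σ² + n·σ₀²)/(σ₀²σ²) = 1.1912/(0.2809·0.0676); posterior variance σₙ² = σ₀²σ²/(σ² + n·σ₀²) = 0.2809·0.0676/1.1912 = 0.015941.
Posterior SD = √σₙ² = √(0.2809·0.0676/1.1912) = 0.1263.

0.1263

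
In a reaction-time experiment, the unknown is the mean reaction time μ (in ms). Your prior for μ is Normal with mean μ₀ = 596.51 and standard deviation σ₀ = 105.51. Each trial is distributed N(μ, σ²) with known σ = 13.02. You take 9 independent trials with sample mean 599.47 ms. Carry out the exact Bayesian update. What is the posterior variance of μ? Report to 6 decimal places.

18.803785

For Normal data with known variance σ², a Normal(μ₀, σ₀²) prior on μ is conjugate. Posterior precision = 1/σ₀² + n/σ²; posterior mean is the precision-weighted average of μ₀ and x̄.
σ₀² = 105.51² = 11132.3601, σ² = 13.02² = 169.5204; σ² + n·σ₀² = 169.5204 + 9·11132.3601 = 100360.7613.
Posterior precision = 1/σ₀² + n/σ² = 1/11132.3601 + 9/169.5204 = (σ² + n·σ₀²)/(σ₀²σ²) = 100360.7613/(11132.3601·169.5204); posterior variance σₙ² = σ₀²σ²/(σ² + n·σ₀²) = 11132.3601·169.5204/100360.7613 = 18.803785.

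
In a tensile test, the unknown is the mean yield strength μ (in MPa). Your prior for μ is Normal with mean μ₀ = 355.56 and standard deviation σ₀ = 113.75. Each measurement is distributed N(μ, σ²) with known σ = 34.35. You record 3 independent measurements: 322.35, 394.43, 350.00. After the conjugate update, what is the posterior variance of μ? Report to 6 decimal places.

For Normal data with known variance σ², a Normal(μ₀, σ₀²) prior on μ is conjugate. Posterior precision = 1/σ₀² + n/σ²; posterior mean is the precision-weighted average of μ₀ and x̄.
σ₀² = 113.75² = 12939.0625, σ² = 34.35² = 1179.9225; σ² + n·σ₀² = 1179.9225 + 3·12939.0625 = 39997.11.
Posterior precision = 1/σ₀² + n/σ² = 1/12939.0625 + 3/1179.9225 = (σ² + n·σ₀²)/(σ₀²σ²) = 39997.11/(12939.0625·1179.9225); posterior variance σₙ² = σ₀²σ²/(σ² + n·σ₀²) = 12939.0625·1179.9225/39997.11 = 381.704852.

381.704852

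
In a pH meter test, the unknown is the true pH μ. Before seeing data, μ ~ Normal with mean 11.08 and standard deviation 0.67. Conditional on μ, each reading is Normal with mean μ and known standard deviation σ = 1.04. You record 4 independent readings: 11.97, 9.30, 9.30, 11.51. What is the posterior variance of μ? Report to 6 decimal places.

0.168751

For Normal data with known variance σ², a Normal(μ₀, σ₀²) prior on μ is conjugate. Posterior precision = 1/σ₀² + n/σ²; posterior mean is the precision-weighted average of μ₀ and x̄.
σ₀² = 0.67² = 0.4489, σ² = 1.04² = 1.0816; σ² + n·σ₀² = 1.0816 + 4·0.4489 = 2.8772.
Posterior precision = 1/σ₀² + n/σ² = 1/0.4489 + 4/1.0816 = (σ² + n·σ₀²)/(σ₀²σ²) = 2.8772/(0.4489·1.0816); posterior variance σₙ² = σ₀²σ²/(σ² + n·σ₀²) = 0.4489·1.0816/2.8772 = 0.168751.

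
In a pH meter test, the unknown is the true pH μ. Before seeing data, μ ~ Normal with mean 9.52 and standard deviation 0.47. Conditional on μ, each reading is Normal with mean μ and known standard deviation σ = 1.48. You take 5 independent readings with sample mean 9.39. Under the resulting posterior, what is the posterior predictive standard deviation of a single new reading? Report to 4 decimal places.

For Normal data with known variance σ², a Normal(μ₀, σ₀²) prior on μ is conjugate. Posterior precision = 1/σ₀² + n/σ²; posterior mean is the precision-weighted average of μ₀ and x̄.
σ₀² = 0.47² = 0.2209, σ² = 1.48² = 2.1904; σ² + n·σ₀² = 2.1904 + 5·0.2209 = 3.2949.
Posterior precision = 1/σ₀² + n/σ² = 1/0.2209 + 5/2.1904 = (σ² + n·σ₀²)/(σ₀²σ²) = 3.2949/(0.2209·2.1904); posterior variance σₙ² = σ₀²σ²/(σ² + n·σ₀²) = 0.2209·2.1904/3.2949 = 0.146851.
Predictive variance for one new observation = σₙ² + σ² = 0.2209·2.1904/3.2949 + 2.1904 = σ²·(σ₀² + 3.2949)/3.2949 = 2.1904·3.5158/3.2949 = 2.337251; SD = √(2.1904·3.5158/3.2949) = 1.5288.

1.5288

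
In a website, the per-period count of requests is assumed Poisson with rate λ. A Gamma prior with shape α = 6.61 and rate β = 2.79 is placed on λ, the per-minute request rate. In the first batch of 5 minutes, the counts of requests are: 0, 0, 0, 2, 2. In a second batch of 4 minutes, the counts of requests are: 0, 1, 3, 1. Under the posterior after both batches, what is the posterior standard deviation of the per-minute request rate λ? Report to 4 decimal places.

With a Gamma(shape α, rate β) prior, the Poisson likelihood is conjugate: the posterior is Gamma(α + ΣXᵢ, β + n).
Batch 1: sum of counts S = 4 over n = 5 minutes.
After batch 1: Gamma(α+S, β+n) = Gamma(6.61+4, 2.79+5) = Gamma(10.61, 7.79).
Batch 2: sum of counts S = 5 over n = 4 minutes.
After batch 2: Gamma(α+S, β+n) = Gamma(10.61+5, 7.79+4) = Gamma(15.61, 11.79).
SD = √α/β = √15.61/11.79 = 0.3351.

0.3351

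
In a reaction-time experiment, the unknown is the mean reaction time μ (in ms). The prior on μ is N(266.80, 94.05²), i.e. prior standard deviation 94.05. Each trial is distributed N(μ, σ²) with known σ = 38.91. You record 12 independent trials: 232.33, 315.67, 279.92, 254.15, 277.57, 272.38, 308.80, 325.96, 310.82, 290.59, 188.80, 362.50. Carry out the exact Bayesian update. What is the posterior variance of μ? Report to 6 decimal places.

124.391428

For Normal data with known variance σ², a Normal(μ₀, σ₀²) prior on μ is conjugate. Posterior precision = 1/σ₀² + n/σ²; posterior mean is the precision-weighted average of μ₀ and x̄.
σ₀² = 94.05² = 8845.4025, σ² = 38.91² = 1513.9881; σ² + n·σ₀² = 1513.9881 + 12·8845.4025 = 107658.8181.
Posterior precision = 1/σ₀² + n/σ² = 1/8845.4025 + 12/1513.9881 = (σ² + n·σ₀²)/(σ₀²σ²) = 107658.8181/(8845.4025·1513.9881); posterior variance σₙ² = σ₀²σ²/(σ² + n·σ₀²) = 8845.4025·1513.9881/107658.8181 = 124.391428.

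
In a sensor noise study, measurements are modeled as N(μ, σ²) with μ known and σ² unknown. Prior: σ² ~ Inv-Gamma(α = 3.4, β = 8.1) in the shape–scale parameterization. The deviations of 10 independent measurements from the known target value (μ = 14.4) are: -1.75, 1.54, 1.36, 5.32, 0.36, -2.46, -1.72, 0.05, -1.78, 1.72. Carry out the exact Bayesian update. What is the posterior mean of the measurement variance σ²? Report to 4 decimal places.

With known mean μ and an Inverse-Gamma(α, β) prior on σ², the Normal likelihood is conjugate: posterior is Inv-Gamma(α + n/2, β + Σ(xᵢ−μ)²/2).
Σ(xᵢ−μ)² = (-1.75)² + (1.54)² + (1.36)² + (5.32)² + (0.36)² + (-2.46)² + (-1.72)² + (0.05)² + (-1.78)² + (1.72)² = 50.8550.
Posterior: Inv-Gamma(3.4 + 10/2, 8.1 + 50.8550/2) = Inv-Gamma(8.40, 33.52750).
E[σ²|data] = β/(α−1) = 33.52750/7.40 = 4.5307.

4.5307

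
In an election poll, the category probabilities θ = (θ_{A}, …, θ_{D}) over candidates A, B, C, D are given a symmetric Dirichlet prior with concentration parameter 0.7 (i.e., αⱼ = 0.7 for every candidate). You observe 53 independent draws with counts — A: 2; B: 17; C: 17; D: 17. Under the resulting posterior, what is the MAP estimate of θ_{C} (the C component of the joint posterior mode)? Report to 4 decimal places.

0.3224

The Dirichlet prior is conjugate to the Multinomial likelihood: each posterior αⱼ = prior αⱼ + observed count nⱼ.
Posterior concentration: (2.7, 17.7, 17.7, 17.7), total = 55.8.
Joint mode component: (α_{C}−1)/(Σα−K) = 16.7/51.8 = 0.3224.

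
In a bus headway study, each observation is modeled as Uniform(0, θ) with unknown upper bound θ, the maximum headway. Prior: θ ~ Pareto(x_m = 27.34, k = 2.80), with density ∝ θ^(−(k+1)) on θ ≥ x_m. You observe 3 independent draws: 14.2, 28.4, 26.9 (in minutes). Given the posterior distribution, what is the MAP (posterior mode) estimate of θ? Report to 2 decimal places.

A Pareto(scale x_m, shape k) prior on the upper bound θ of Uniform(0, θ) is conjugate: posterior is Pareto(max(x_m, max xᵢ), k + n).
Sample maximum = 28.4; prior scale x_m = 27.34 → posterior scale = max = 28.40.
Posterior shape = 2.80 + 3 = 5.80.
The Pareto density is decreasing on [x_m, ∞), so the mode is x_m = 28.40.

28.40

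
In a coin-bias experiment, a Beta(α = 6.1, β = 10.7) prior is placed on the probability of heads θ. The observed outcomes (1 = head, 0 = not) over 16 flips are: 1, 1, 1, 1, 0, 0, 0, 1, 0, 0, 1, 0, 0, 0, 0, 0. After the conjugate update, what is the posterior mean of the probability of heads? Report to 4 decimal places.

The Beta prior is conjugate to a Binomial/Bernoulli likelihood; the update adds successes to α and failures to β.
Posterior: Beta(α+k, β+n−k) = Beta(6.1+6, 10.7+10) = Beta(12.1, 20.7).
Posterior mean = α/(α+β) = 12.1/32.8 = 0.3689.

0.3689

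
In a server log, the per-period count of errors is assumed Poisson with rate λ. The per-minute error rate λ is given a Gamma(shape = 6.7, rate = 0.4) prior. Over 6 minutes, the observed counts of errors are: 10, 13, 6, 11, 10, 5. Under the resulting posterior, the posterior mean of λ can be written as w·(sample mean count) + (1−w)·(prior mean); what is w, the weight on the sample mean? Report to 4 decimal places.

With a Gamma(shape α, rate β) prior, the Poisson likelihood is conjugate: the posterior is Gamma(α + ΣXᵢ, β + n).
Posterior mean = (α₀+S)/(β₀+n) = [n/(β₀+n)]·(S/n) + [β₀/(β₀+n)]·(α₀/β₀), so only n and β₀ enter the weight.
Weight on data w = n/(β₀+n) = 6/(0.4+6) = 6/6.4 = 0.9375.

0.9375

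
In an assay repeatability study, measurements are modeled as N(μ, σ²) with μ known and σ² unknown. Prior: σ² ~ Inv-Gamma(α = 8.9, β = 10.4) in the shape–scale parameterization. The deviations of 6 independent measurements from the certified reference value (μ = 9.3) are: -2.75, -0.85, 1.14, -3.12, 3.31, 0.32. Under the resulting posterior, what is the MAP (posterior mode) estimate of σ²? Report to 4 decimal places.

1.9836

With known mean μ and an Inverse-Gamma(α, β) prior on σ², the Normal likelihood is conjugate: posterior is Inv-Gamma(α + n/2, β + Σ(xᵢ−μ)²/2).
Σ(xᵢ−μ)² = (-2.75)² + (-0.85)² + (1.14)² + (-3.12)² + (3.31)² + (0.32)² = 30.3775.
Posterior: Inv-Gamma(8.9 + 6/2, 10.4 + 30.3775/2) = Inv-Gamma(11.90, 25.58875).
Mode = β/(α+1) = 25.58875/12.90 = 1.9836.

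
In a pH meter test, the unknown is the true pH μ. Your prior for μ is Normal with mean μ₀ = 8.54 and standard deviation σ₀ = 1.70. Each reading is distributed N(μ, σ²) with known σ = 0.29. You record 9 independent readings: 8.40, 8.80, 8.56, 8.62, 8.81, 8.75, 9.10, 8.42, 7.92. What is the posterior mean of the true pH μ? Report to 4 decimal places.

8.5976

For Normal data with known variance σ², a Normal(μ₀, σ₀²) prior on μ is conjugate. Posterior precision = 1/σ₀² + n/σ²; posterior mean is the precision-weighted average of μ₀ and x̄.
Σxᵢ = 8.40 + 8.80 + 8.56 + 8.62 + 8.81 + 8.75 + 9.10 + 8.42 + 7.92 = 77.38, so n·x̄ = 77.38.
σ₀² = 1.70² = 2.89, σ² = 0.29² = 0.0841; σ² + n·σ₀² = 0.0841 + 9·2.89 = 26.0941.
Posterior mean = (μ₀/σ₀² + n·x̄/σ²)/(1/σ₀² + n/σ²) = (σ²·μ₀ + σ₀²·n·x̄)/(σ² + n·σ₀²) = (0.0841·8.54 + 2.89·77.38)/26.0941 = 224.346414/26.0941 = 8.5976.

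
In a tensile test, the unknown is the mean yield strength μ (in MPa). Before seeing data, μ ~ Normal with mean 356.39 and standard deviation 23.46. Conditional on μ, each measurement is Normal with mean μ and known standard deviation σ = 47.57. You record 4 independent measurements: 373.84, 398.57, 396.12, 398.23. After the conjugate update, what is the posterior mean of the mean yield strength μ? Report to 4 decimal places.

For Normal data with known variance σ², a Normal(μ₀, σ₀²) prior on μ is conjugate. Posterior precision = 1/σ₀² + n/σ²; posterior mean is the precision-weighted average of μ₀ and x̄.
Σxᵢ = 373.84 + 398.57 + 396.12 + 398.23 = 1566.76, so n·x̄ = 1566.76.
σ₀² = 23.46² = 550.3716, σ² = 47.57² = 2262.9049; σ² + n·σ₀² = 2262.9049 + 4·550.3716 = 4464.3913.
Posterior mean = (μ₀/σ₀² + n·x̄/σ²)/(1/σ₀² + n/σ²) = (σ²·μ₀ + σ₀²·n·x̄)/(σ² + n·σ₀²) = (2262.9049·356.39 + 550.3716·1566.76)/4464.3913 = 1668776.885327/4464.3913 = 373.7972.

373.7972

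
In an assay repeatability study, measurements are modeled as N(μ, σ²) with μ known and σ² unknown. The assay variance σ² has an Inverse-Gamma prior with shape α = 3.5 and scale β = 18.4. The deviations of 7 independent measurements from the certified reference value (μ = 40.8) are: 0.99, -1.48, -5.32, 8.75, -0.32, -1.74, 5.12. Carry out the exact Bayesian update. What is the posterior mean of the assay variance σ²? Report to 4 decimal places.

14.5150

With known mean μ and an Inverse-Gamma(α, β) prior on σ², the Normal likelihood is conjugate: posterior is Inv-Gamma(α + n/2, β + Σ(xᵢ−μ)²/2).
Σ(xᵢ−μ)² = (0.99)² + (-1.48)² + (-5.32)² + (8.75)² + (-0.32)² + (-1.74)² + (5.12)² = 137.3798.
Posterior: Inv-Gamma(3.5 + 7/2, 18.4 + 137.3798/2) = Inv-Gamma(7.00, 87.08990).
E[σ²|data] = β/(α−1) = 87.08990/6.00 = 14.5150.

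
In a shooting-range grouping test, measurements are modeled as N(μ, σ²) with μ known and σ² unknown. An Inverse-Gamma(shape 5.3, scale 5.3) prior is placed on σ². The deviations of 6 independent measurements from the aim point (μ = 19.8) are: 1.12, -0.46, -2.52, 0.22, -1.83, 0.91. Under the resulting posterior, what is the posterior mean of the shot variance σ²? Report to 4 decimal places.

With known mean μ and an Inverse-Gamma(α, β) prior on σ², the Normal likelihood is conjugate: posterior is Inv-Gamma(α + n/2, β + Σ(xᵢ−μ)²/2).
Σ(xᵢ−μ)² = (1.12)² + (-0.46)² + (-2.52)² + (0.22)² + (-1.83)² + (0.91)² = 12.0418.
Posterior: Inv-Gamma(5.3 + 6/2, 5.3 + 12.0418/2) = Inv-Gamma(8.30, 11.32090).
E[σ²|data] = β/(α−1) = 11.32090/7.30 = 1.5508.

1.5508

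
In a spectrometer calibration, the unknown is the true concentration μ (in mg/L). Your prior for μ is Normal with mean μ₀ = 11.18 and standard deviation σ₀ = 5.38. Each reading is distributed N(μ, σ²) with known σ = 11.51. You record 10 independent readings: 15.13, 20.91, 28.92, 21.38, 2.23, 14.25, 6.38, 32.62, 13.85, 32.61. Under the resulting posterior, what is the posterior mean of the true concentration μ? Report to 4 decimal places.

For Normal data with known variance σ², a Normal(μ₀, σ₀²) prior on μ is conjugate. Posterior precision = 1/σ₀² + n/σ²; posterior mean is the precision-weighted average of μ₀ and x̄.
Σxᵢ = 15.13 + 20.91 + 28.92 + 21.38 + 2.23 + 14.25 + 6.38 + 32.62 + 13.85 + 32.61 = 188.28, so n·x̄ = 188.28.
σ₀² = 5.38² = 28.9444, σ² = 11.51² = 132.4801; σ² + n·σ₀² = 132.4801 + 10·28.9444 = 421.9241.
Posterior mean = (μ₀/σ₀² + n·x̄/σ²)/(1/σ₀² + n/σ²) = (σ²·μ₀ + σ₀²·n·x̄)/(σ² + n·σ₀²) = (132.4801·11.18 + 28.9444·188.28)/421.9241 = 6930.77915/421.9241 = 16.4266.

16.4266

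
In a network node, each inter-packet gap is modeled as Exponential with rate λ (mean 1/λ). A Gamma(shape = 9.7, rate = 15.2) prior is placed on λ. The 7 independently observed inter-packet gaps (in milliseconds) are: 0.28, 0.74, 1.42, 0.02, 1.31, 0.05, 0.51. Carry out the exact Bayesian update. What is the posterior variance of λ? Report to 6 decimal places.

With a Gamma(shape α, rate β) prior on the exponential rate λ, the posterior after n observations with total T = Σxᵢ is Gamma(α+n, β+T).
Sum of observations T = 4.33 milliseconds; n = 7.
Posterior: Gamma(9.7+7, 15.2+4.33) = Gamma(16.7, 19.53).
Var = α/β² = 0.043784.

0.043784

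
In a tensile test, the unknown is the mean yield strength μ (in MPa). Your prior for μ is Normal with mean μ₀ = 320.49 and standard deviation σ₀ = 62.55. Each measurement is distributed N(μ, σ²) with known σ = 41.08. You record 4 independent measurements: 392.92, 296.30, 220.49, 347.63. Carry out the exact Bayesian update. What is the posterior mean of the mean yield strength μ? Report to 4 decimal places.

For Normal data with known variance σ², a Normal(μ₀, σ₀²) prior on μ is conjugate. Posterior precision = 1/σ₀² + n/σ²; posterior mean is the precision-weighted average of μ₀ and x̄.
Σxᵢ = 392.92 + 296.30 + 220.49 + 347.63 = 1257.34, so n·x̄ = 1257.34.
σ₀² = 62.55² = 3912.5025, σ² = 41.08² = 1687.5664; σ² + n·σ₀² = 1687.5664 + 4·3912.5025 = 17337.5764.
Posterior mean = (μ₀/σ₀² + n·x̄/σ²)/(1/σ₀² + n/σ²) = (σ²·μ₀ + σ₀²·n·x̄)/(σ² + n·σ₀²) = (1687.5664·320.49 + 3912.5025·1257.34)/17337.5764 = 5460194.048886/17337.5764 = 314.9341.

314.9341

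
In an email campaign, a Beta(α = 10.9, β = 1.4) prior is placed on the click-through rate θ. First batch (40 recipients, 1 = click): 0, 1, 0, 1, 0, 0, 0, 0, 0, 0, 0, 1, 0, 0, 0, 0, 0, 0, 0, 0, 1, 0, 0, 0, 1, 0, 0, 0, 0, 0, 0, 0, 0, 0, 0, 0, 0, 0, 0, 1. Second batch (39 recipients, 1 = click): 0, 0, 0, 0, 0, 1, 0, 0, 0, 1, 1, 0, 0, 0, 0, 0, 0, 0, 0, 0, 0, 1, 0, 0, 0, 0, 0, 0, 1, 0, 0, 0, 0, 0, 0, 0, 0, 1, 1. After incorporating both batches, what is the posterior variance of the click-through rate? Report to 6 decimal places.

0.002094

The Beta prior is conjugate to a Binomial/Bernoulli likelihood; the update adds successes to α and failures to β.
After batch 1: Beta(10.9+6, 1.4+34) = Beta(16.9, 35.4).
After batch 2: Beta(16.9+7, 35.4+32) = Beta(23.9, 67.4).
Var = αβ/((α+β)²(α+β+1)) = 23.9·67.4/(91.3²·92.3) = 0.002094.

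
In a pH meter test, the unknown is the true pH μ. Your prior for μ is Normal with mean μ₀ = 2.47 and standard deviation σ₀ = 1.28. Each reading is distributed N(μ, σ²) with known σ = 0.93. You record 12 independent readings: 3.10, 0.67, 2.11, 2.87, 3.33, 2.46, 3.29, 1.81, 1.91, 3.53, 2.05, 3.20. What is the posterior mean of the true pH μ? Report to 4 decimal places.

2.5251

For Normal data with known variance σ², a Normal(μ₀, σ₀²) prior on μ is conjugate. Posterior precision = 1/σ₀² + n/σ²; posterior mean is the precision-weighted average of μ₀ and x̄.
Σxᵢ = 3.10 + 0.67 + 2.11 + 2.87 + 3.33 + 2.46 + 3.29 + 1.81 + 1.91 + 3.53 + 2.05 + 3.20 = 30.33, so n·x̄ = 30.33.
σ₀² = 1.28² = 1.6384, σ² = 0.93² = 0.8649; σ² + n·σ₀² = 0.8649 + 12·1.6384 = 20.5257.
Posterior mean = (μ₀/σ₀² + n·x̄/σ²)/(1/σ₀² + n/σ²) = (σ²·μ₀ + σ₀²·n·x̄)/(σ² + n·σ₀²) = (0.8649·2.47 + 1.6384·30.33)/20.5257 = 51.828975/20.5257 = 2.5251.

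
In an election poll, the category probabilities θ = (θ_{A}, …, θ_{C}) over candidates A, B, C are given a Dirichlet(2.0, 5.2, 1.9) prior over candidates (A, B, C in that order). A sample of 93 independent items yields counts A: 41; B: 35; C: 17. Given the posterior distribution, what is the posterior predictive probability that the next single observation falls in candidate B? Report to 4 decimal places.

The Dirichlet prior is conjugate to the Multinomial likelihood: each posterior αⱼ = prior αⱼ + observed count nⱼ.
Posterior concentration: (43.0, 40.2, 18.9), total = 102.1.
P(next = B | data) = α_{B}/Σα = 0.3937.

0.3937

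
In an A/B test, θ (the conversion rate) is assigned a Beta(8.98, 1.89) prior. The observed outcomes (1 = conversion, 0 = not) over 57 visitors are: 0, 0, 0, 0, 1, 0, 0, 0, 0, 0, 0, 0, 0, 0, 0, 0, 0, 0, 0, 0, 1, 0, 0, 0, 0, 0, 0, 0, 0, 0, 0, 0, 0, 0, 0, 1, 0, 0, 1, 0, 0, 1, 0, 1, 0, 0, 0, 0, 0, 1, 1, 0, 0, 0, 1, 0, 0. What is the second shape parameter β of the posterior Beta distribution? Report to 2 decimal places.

The Beta prior is conjugate to a Binomial/Bernoulli likelihood; the update adds successes to α and failures to β.
Posterior: Beta(α+k, β+n−k) = Beta(8.98+9, 1.89+48) = Beta(17.98, 49.89).
Posterior β = 49.89.

49.89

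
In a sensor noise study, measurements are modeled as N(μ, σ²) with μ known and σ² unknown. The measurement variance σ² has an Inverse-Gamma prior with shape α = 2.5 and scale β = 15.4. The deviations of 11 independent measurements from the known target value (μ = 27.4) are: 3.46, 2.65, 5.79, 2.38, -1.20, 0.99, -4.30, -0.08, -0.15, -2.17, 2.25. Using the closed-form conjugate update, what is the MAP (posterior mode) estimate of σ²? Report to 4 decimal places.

6.6496

With known mean μ and an Inverse-Gamma(α, β) prior on σ², the Normal likelihood is conjugate: posterior is Inv-Gamma(α + n/2, β + Σ(xᵢ−μ)²/2).
Σ(xᵢ−μ)² = (3.46)² + (2.65)² + (5.79)² + (2.38)² + (-1.20)² + (0.99)² + (-4.30)² + (-0.08)² + (-0.15)² + (-2.17)² + (2.25)² = 88.8930.
Posterior: Inv-Gamma(2.5 + 11/2, 15.4 + 88.8930/2) = Inv-Gamma(8.00, 59.84650).
Mode = β/(α+1) = 59.84650/9.00 = 6.6496.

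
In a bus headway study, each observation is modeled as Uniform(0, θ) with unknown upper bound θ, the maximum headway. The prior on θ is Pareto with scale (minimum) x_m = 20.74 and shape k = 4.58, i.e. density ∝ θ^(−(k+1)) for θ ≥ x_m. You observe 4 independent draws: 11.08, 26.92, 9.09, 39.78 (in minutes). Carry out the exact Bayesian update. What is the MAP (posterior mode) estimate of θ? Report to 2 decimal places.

39.78

A Pareto(scale x_m, shape k) prior on the upper bound θ of Uniform(0, θ) is conjugate: posterior is Pareto(max(x_m, max xᵢ), k + n).
Sample maximum = 39.78; prior scale x_m = 20.74 → posterior scale = max = 39.78.
Posterior shape = 4.58 + 4 = 8.58.
The Pareto density is decreasing on [x_m, ∞), so the mode is x_m = 39.78.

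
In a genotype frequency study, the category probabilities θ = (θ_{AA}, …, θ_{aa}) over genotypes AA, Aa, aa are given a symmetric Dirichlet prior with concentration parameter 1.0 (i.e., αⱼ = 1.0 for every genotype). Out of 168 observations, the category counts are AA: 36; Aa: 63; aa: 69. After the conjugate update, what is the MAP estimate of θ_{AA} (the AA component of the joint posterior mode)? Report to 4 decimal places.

0.2143

The Dirichlet prior is conjugate to the Multinomial likelihood: each posterior αⱼ = prior αⱼ + observed count nⱼ.
Posterior concentration: (37.0, 64.0, 70.0), total = 171.0.
Joint mode component: (α_{AA}−1)/(Σα−K) = 36.0/168.0 = 0.2143.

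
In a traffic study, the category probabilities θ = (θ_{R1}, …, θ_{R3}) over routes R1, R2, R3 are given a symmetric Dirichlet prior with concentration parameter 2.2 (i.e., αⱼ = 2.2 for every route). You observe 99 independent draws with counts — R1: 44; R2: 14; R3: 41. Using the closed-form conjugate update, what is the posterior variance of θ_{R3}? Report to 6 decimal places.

0.002268

The Dirichlet prior is conjugate to the Multinomial likelihood: each posterior αⱼ = prior αⱼ + observed count nⱼ.
Posterior concentration: (46.2, 16.2, 43.2), total = 105.6.
Var[θ_j] = α_j(Σα−α_j)/((Σα)²(Σα+1)) = 43.2·62.4/(105.6²·106.6) = 0.002268.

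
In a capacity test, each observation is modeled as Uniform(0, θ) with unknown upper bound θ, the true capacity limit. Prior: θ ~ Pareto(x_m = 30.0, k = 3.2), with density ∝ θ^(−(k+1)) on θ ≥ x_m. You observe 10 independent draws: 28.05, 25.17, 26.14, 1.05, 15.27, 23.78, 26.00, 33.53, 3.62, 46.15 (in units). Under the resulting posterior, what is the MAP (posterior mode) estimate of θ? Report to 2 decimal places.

46.15

A Pareto(scale x_m, shape k) prior on the upper bound θ of Uniform(0, θ) is conjugate: posterior is Pareto(max(x_m, max xᵢ), k + n).
Sample maximum = 46.15; prior scale x_m = 30.0 → posterior scale = max = 46.15.
Posterior shape = 3.2 + 10 = 13.2.
The Pareto density is decreasing on [x_m, ∞), so the mode is x_m = 46.15.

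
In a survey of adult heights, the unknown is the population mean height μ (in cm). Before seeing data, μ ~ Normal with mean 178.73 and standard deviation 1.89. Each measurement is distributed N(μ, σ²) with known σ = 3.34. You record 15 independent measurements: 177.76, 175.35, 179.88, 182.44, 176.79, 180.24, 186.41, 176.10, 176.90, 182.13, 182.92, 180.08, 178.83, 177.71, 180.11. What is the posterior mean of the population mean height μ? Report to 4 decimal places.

179.4308

For Normal data with known variance σ², a Normal(μ₀, σ₀²) prior on μ is conjugate. Posterior precision = 1/σ₀² + n/σ²; posterior mean is the precision-weighted average of μ₀ and x̄.
Σxᵢ = 177.76 + 175.35 + 179.88 + 182.44 + 176.79 + 180.24 + 186.41 + 176.10 + 176.90 + 182.13 + 182.92 + 180.08 + 178.83 + 177.71 + 180.11 = 2693.65, so n·x̄ = 2693.65.
σ₀² = 1.89² = 3.5721, σ² = 3.34² = 11.1556; σ² + n·σ₀² = 11.1556 + 15·3.5721 = 64.7371.
Posterior mean = (μ₀/σ₀² + n·x̄/σ²)/(1/σ₀² + n/σ²) = (σ²·μ₀ + σ₀²·n·x̄)/(σ² + n·σ₀²) = (11.1556·178.73 + 3.5721·2693.65)/64.7371 = 11615.827553/64.7371 = 179.4308.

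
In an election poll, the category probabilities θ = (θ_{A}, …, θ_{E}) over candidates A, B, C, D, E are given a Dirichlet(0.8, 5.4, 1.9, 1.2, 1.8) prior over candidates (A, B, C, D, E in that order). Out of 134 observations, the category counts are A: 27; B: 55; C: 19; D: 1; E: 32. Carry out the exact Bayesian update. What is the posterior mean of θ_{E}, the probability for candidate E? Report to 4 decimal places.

The Dirichlet prior is conjugate to the Multinomial likelihood: each posterior αⱼ = prior αⱼ + observed count nⱼ.
Posterior concentration: (27.8, 60.4, 20.9, 2.2, 33.8), total = 145.1.
E[θ_{E}|data] = α_{E}/Σα = 33.8/145.1 = 0.2329.

0.2329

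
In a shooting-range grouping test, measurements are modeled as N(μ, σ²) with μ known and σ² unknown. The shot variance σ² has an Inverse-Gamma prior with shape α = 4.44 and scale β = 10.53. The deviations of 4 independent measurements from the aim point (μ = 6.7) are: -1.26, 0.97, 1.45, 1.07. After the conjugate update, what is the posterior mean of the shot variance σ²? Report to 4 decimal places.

With known mean μ and an Inverse-Gamma(α, β) prior on σ², the Normal likelihood is conjugate: posterior is Inv-Gamma(α + n/2, β + Σ(xᵢ−μ)²/2).
Σ(xᵢ−μ)² = (-1.26)² + (0.97)² + (1.45)² + (1.07)² = 5.7759.
Posterior: Inv-Gamma(4.44 + 4/2, 10.53 + 5.7759/2) = Inv-Gamma(6.44, 13.41795).
E[σ²|data] = β/(α−1) = 13.41795/5.44 = 2.4665.

2.4665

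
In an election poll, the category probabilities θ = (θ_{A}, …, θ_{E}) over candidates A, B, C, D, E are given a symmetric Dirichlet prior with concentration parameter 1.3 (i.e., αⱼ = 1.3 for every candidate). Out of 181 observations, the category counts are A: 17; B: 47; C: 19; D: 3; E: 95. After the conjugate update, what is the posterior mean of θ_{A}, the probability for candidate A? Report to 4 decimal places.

The Dirichlet prior is conjugate to the Multinomial likelihood: each posterior αⱼ = prior αⱼ + observed count nⱼ.
Posterior concentration: (18.3, 48.3, 20.3, 4.3, 96.3), total = 187.5.
E[θ_{A}|data] = α_{A}/Σα = 18.3/187.5 = 0.0976.

0.0976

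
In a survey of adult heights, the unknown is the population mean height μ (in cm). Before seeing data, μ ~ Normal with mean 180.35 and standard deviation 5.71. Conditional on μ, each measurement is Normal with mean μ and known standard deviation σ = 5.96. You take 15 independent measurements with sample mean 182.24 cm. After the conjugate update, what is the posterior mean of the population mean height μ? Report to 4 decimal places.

For Normal data with known variance σ², a Normal(μ₀, σ₀²) prior on μ is conjugate. Posterior precision = 1/σ₀² + n/σ²; posterior mean is the precision-weighted average of μ₀ and x̄.
n·x̄ = 15·182.24 = 2733.6.
σ₀² = 5.71² = 32.6041, σ² = 5.96² = 35.5216; σ² + n·σ₀² = 35.5216 + 15·32.6041 = 524.5831.
Posterior mean = (μ₀/σ₀² + n·x̄/σ²)/(1/σ₀² + n/σ²) = (σ²·μ₀ + σ₀²·n·x̄)/(σ² + n·σ₀²) = (35.5216·180.35 + 32.6041·2733.6)/524.5831 = 95532.88832/524.5831 = 182.1120.

182.1120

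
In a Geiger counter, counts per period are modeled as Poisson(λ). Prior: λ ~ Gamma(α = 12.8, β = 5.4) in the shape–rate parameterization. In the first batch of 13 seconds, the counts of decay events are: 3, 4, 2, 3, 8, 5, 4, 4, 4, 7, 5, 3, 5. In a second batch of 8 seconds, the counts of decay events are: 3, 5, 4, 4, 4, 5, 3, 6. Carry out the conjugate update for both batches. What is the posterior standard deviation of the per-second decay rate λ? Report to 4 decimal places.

With a Gamma(shape α, rate β) prior, the Poisson likelihood is conjugate: the posterior is Gamma(α + ΣXᵢ, β + n).
Batch 1: sum of counts S = 57 over n = 13 seconds.
After batch 1: Gamma(α+S, β+n) = Gamma(12.8+57, 5.4+13) = Gamma(69.8, 18.4).
Batch 2: sum of counts S = 34 over n = 8 seconds.
After batch 2: Gamma(α+S, β+n) = Gamma(69.8+34, 18.4+8) = Gamma(103.8, 26.4).
SD = √α/β = √103.8/26.4 = 0.3859.

0.3859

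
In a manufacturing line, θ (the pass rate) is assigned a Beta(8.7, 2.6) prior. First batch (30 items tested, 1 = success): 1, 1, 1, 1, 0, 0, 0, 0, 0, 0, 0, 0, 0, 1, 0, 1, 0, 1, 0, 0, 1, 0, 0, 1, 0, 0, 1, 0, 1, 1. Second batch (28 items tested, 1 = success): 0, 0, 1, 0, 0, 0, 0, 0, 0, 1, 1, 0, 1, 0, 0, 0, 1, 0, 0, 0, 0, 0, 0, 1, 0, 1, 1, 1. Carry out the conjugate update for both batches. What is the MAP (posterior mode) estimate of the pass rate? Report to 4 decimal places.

0.4264

The Beta prior is conjugate to a Binomial/Bernoulli likelihood; the update adds successes to α and failures to β.
After batch 1: Beta(8.7+12, 2.6+18) = Beta(20.7, 20.6).
After batch 2: Beta(20.7+9, 20.6+19) = Beta(29.7, 39.6).
Mode of Beta(a,b) for a,b>1 is (a−1)/(a+b−2) = 28.7/67.3 = 0.4264.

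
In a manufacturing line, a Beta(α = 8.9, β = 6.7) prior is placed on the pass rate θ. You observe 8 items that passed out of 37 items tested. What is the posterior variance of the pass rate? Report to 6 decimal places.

The Beta prior is conjugate to a Binomial/Bernoulli likelihood; the update adds successes to α and failures to β.
Posterior: Beta(α+k, β+n−k) = Beta(8.9+8, 6.7+29) = Beta(16.9, 35.7).
Var = αβ/((α+β)²(α+β+1)) = 16.9·35.7/(52.6²·53.6) = 0.004068.

0.004068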